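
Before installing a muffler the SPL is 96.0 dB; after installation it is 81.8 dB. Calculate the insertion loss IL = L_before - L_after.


Insertion loss = SPL without muffler - SPL with muffler
IL = 96.0 - 81.8 = 14.2 dB


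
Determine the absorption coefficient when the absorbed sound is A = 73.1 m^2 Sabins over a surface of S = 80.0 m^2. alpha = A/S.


Absorption coefficient = absorbed power / incident power
alpha = A / S = 73.1 / 80.0 = 0.91375


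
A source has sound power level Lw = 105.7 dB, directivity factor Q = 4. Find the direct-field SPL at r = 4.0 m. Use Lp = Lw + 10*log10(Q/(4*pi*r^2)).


4*pi*r^2 = 4*pi*4.0^2 = 201.062 m^2
Q / (4*pi*r^2) = 4 / 201.062 = 0.0198944
Lp = 105.7 + 10*log10(0.0198944) = 88.687 dB


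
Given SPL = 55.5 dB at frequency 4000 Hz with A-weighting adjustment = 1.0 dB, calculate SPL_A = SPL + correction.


A-weighting table: 4000 Hz -> 1.0 dB correction
SPL_A = SPL + correction = 55.5 + (1.0) = 56.5 dBA


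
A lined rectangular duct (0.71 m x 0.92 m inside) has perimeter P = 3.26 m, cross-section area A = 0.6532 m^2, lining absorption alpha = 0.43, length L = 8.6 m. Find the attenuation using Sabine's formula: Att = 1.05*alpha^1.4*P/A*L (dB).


alpha^1.4 = 0.43^1.4 = 0.3068
Attenuation rate = 1.05 * alpha^1.4 * P / A
= 1.05 * 0.3068 * 3.26 / 0.6532 = 1.60774 dB/m
Total Att = 1.60774 * 8.6 = 13.827 dB


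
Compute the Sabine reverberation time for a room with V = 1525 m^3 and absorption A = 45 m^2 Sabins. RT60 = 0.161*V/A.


RT60 = 0.161 * 1525 / 45 = 5.4561 s


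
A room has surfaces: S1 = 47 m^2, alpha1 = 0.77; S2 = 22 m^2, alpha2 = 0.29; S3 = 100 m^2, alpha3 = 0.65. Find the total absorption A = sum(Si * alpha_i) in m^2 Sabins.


47 * 0.77 = 36.19
22 * 0.29 = 6.38
100 * 0.65 = 65
A_total = 36.19 + 6.38 + 65 = 107.57 m^2


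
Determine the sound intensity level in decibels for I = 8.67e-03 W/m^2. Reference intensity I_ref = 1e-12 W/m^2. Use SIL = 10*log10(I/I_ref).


I / I_ref = 8.67e-03 / 1e-12 = 8.67e+09
SIL = 10 * log10(8.67e+09) = 99.38 dB


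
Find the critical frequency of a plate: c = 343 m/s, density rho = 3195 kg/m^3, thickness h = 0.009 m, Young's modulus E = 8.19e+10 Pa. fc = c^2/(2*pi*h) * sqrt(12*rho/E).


12*rho/E = 12*3195/8.19e+10 = 4.68132e-07
sqrt(12*rho/E) = sqrt(4.68132e-07) = 0.000684202
c^2/(2*pi*h) = 343^2/(2*pi*0.009) = 2.08049e+06
fc = 2.08049e+06 * 0.000684202 = 1423.5 Hz


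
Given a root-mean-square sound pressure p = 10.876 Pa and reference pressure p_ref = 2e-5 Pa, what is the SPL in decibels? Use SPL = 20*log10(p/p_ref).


p / p_ref = 10.876 / 2e-5 = 543800
SPL = 20 * log10(543800) = 114.71 dB


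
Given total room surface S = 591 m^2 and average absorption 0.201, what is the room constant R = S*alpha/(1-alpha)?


R = 591 * 0.201 / (1 - 0.201) = 148.67 m^2


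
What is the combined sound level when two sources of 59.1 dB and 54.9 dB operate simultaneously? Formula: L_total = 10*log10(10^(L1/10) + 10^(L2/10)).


10^(59.1/10) = 812831
10^(54.9/10) = 309030
Sum = 812831 + 309030 = 1.12186e+06
L_total = 10*log10(1.12186e+06) = 60.499 dB


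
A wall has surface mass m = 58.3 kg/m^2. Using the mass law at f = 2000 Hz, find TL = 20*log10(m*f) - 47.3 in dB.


m * f = 58.3 * 2000 = 116600
20*log10(116600) = 101.334 dB
TL = 101.334 - 47.3 = 54.034 dB


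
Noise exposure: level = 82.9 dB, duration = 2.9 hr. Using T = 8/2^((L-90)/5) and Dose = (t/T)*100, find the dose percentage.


T_allowed = 8 / 2^((82.9 - 90)/5) = 21.4068 hr
Dose = 2.9 / 21.4068 * 100 = 13.547 %


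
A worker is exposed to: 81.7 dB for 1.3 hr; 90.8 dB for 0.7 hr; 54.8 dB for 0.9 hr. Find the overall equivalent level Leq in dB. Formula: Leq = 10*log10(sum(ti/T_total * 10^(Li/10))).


T_total = 1.3 + 0.7 + 0.9 = 2.9 hr
(1.3/2.9) * 10^(81.7/10) = 6.63049e+07
(0.7/2.9) * 10^(90.8/10) = 2.90202e+08
(0.9/2.9) * 10^(54.8/10) = 93722.6
Sum = 6.63049e+07 + 2.90202e+08 + 93722.6 = 3.56601e+08
Leq = 10*log10(3.56601e+08) = 85.522 dB


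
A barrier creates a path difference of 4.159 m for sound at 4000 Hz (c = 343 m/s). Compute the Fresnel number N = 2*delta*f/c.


N = 2*delta*f/c = 2*delta/lambda, where lambda = c/f
lambda = 343 / 4000 = 0.08575 m
N = 2 * 4.159 / 0.08575 = 97.003


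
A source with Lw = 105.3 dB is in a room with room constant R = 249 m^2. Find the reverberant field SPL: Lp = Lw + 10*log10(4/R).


4/R = 4/249 = 0.0160643
Lp = 105.3 + 10*log10(0.0160643) = 87.359 dB


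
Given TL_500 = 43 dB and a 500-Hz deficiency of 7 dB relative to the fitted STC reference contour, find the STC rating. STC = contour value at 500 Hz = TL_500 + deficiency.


By ASTM E413, STC = value of the fitted reference contour at 500 Hz.
Contour value at 500 Hz = TL_500 + deficiency = 43 + 7 = 50
STC = 50


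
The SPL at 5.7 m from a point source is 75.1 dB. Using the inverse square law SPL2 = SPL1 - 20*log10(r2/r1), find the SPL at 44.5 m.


r2/r1 = 44.5/5.7 = 7.80702
Correction = 20*log10(7.80702) = 17.8497 dB
SPL2 = 75.1 - 17.8497 = 57.25 dB


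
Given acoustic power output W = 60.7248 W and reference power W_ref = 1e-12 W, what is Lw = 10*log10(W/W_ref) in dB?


W / W_ref = 60.7248 / 1e-12 = 6.07248e+13
Lw = 10 * log10(6.07248e+13) = 137.83 dB


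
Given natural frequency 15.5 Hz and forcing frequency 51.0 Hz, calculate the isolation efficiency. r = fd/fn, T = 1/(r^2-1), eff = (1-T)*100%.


r = 51.0 / 15.5 = 3.29032
r^2 - 1 = 3.29032^2 - 1 = 9.82621
T = 1/9.82621 = 0.101769
Efficiency = (1 - 0.101769)*100 = 89.823 %


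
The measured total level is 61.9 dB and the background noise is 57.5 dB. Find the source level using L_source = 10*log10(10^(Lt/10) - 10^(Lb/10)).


10^(61.9/10) = 1.54882e+06
10^(57.5/10) = 562341
Difference = 1.54882e+06 - 562341 = 986479
L_source = 10*log10(986479) = 59.941 dB


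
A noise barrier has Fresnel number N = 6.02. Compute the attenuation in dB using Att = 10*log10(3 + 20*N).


3 + 20*N = 3 + 20*6.02 = 123.4
Att = 10*log10(123.4) = 20.913 dB


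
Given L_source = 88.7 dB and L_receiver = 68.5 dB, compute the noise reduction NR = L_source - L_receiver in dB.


NR = L_source - L_receiver (difference between source and receiving room levels)
NR = 88.7 - 68.5 = 20.2 dB


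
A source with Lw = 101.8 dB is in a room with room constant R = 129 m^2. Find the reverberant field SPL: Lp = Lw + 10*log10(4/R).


4/R = 4/129 = 0.0310078
Lp = 101.8 + 10*log10(0.0310078) = 86.715 dB


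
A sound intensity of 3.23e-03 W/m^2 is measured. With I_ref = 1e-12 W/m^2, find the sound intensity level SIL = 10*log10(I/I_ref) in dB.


I / I_ref = 3.23e-03 / 1e-12 = 3.23e+09
SIL = 10 * log10(3.23e+09) = 95.092 dB


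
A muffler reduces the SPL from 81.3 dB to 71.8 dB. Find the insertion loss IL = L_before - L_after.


Insertion loss = SPL without muffler - SPL with muffler
IL = 81.3 - 71.8 = 9.5 dB


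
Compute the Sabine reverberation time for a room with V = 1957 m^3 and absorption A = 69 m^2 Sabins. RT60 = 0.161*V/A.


RT60 = 0.161 * 1957 / 69 = 4.5663 s


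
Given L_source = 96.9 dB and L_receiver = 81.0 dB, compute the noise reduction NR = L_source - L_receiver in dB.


NR = L_source - L_receiver (difference between source and receiving room levels)
NR = 96.9 - 81.0 = 15.9 dB


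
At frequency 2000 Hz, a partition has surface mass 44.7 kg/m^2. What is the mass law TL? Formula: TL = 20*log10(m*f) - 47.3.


m * f = 44.7 * 2000 = 89400
20*log10(89400) = 99.0268 dB
TL = 99.0268 - 47.3 = 51.727 dB


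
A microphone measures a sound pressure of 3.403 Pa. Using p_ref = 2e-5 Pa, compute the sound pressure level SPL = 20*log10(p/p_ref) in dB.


p / p_ref = 3.403 / 2e-5 = 170150
SPL = 20 * log10(170150) = 104.62 dB


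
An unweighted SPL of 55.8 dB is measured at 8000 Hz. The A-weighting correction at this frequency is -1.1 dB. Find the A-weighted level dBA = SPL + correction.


A-weighting table: 8000 Hz -> -1.1 dB correction
SPL_A = SPL + correction = 55.8 + (-1.1) = 54.7 dBA


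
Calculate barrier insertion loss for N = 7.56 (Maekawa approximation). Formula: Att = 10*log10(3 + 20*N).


3 + 20*N = 3 + 20*7.56 = 154.2
Att = 10*log10(154.2) = 21.881 dB


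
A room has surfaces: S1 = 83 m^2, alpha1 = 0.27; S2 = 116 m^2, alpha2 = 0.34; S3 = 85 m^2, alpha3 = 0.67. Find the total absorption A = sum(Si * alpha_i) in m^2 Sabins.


83 * 0.27 = 22.41
116 * 0.34 = 39.44
85 * 0.67 = 56.95
A_total = 22.41 + 39.44 + 56.95 = 118.8 m^2


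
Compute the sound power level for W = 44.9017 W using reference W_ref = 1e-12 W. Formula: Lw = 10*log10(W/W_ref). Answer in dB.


W / W_ref = 44.9017 / 1e-12 = 4.49017e+13
Lw = 10 * log10(4.49017e+13) = 136.52 dB


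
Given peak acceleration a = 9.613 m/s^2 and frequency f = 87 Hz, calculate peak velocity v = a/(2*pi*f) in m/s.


omega = 2*pi*f = 2*pi*87 = 546.637 rad/s
v = a / omega = 9.613 / 546.637 = 0.017586 m/s


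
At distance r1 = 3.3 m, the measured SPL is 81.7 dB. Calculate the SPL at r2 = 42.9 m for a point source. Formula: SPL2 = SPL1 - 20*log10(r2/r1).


r2/r1 = 42.9/3.3 = 13
Correction = 20*log10(13) = 22.2789 dB
SPL2 = 81.7 - 22.2789 = 59.421 dB


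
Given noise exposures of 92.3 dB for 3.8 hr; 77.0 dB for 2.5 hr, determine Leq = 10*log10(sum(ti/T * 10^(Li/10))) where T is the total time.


T_total = 3.8 + 2.5 = 6.3 hr
(3.8/6.3) * 10^(92.3/10) = 1.02434e+09
(2.5/6.3) * 10^(77.0/10) = 1.98884e+07
Sum = 1.02434e+09 + 1.98884e+07 = 1.04423e+09
Leq = 10*log10(1.04423e+09) = 90.188 dB


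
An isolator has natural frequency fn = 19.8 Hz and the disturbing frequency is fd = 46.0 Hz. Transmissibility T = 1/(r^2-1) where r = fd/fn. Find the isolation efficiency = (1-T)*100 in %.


r = 46.0 / 19.8 = 2.32323
r^2 - 1 = 2.32323^2 - 1 = 4.3974
T = 1/4.3974 = 0.227407
Efficiency = (1 - 0.227407)*100 = 77.259 %


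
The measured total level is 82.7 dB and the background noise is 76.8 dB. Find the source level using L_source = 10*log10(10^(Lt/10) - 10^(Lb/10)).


10^(82.7/10) = 1.86209e+08
10^(76.8/10) = 4.7863e+07
Difference = 1.86209e+08 - 4.7863e+07 = 1.38346e+08
L_source = 10*log10(1.38346e+08) = 81.41 dB


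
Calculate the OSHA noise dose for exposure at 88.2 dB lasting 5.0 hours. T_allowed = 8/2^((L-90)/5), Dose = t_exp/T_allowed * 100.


T_allowed = 8 / 2^((88.2 - 90)/5) = 10.2674 hr
Dose = 5.0 / 10.2674 * 100 = 48.698 %


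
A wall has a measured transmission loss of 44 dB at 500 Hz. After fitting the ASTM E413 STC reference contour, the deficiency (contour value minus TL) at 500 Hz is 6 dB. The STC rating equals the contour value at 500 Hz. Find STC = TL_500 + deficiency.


By ASTM E413, STC = value of the fitted reference contour at 500 Hz.
Contour value at 500 Hz = TL_500 + deficiency = 44 + 6 = 50
STC = 50


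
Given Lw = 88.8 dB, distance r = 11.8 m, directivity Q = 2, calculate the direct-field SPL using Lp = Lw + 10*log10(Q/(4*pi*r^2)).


4*pi*r^2 = 4*pi*11.8^2 = 1749.74 m^2
Q / (4*pi*r^2) = 2 / 1749.74 = 0.00114303
Lp = 88.8 + 10*log10(0.00114303) = 59.381 dB


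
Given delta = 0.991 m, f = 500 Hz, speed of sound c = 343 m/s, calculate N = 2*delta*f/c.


N = 2*delta*f/c = 2*delta/lambda, where lambda = c/f
lambda = 343 / 500 = 0.686 m
N = 2 * 0.991 / 0.686 = 2.8892


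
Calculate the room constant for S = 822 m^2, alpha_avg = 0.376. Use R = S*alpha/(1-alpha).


R = 822 * 0.376 / (1 - 0.376) = 495.31 m^2


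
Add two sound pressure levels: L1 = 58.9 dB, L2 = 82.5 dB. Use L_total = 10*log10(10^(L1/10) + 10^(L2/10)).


10^(58.9/10) = 776247
10^(82.5/10) = 1.77828e+08
Sum = 776247 + 1.77828e+08 = 1.78604e+08
L_total = 10*log10(1.78604e+08) = 82.519 dB


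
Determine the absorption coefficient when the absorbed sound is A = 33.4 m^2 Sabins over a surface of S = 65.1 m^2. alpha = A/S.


Absorption coefficient = absorbed power / incident power
alpha = A / S = 33.4 / 65.1 = 0.51306


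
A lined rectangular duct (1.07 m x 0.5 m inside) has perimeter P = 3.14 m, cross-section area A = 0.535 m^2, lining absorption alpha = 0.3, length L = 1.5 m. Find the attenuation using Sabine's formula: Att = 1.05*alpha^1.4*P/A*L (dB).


alpha^1.4 = 0.3^1.4 = 0.18534
Attenuation rate = 1.05 * alpha^1.4 * P / A
= 1.05 * 0.18534 * 3.14 / 0.535 = 1.14218 dB/m
Total Att = 1.14218 * 1.5 = 1.7133 dB


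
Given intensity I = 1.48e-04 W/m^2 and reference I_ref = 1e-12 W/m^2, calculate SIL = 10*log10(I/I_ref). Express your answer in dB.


I / I_ref = 1.48e-04 / 1e-12 = 1.48e+08
SIL = 10 * log10(1.48e+08) = 81.703 dB


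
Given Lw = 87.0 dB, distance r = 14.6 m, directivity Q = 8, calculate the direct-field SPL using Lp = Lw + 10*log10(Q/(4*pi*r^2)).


4*pi*r^2 = 4*pi*14.6^2 = 2678.65 m^2
Q / (4*pi*r^2) = 8 / 2678.65 = 0.00298658
Lp = 87.0 + 10*log10(0.00298658) = 61.752 dB


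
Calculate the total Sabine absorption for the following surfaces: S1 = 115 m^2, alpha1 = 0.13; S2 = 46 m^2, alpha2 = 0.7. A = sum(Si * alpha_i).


115 * 0.13 = 14.95
46 * 0.7 = 32.2
A_total = 14.95 + 32.2 = 47.15 m^2


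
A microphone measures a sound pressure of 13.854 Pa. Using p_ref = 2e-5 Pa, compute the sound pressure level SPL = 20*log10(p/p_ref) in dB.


p / p_ref = 13.854 / 2e-5 = 692700
SPL = 20 * log10(692700) = 116.81 dB


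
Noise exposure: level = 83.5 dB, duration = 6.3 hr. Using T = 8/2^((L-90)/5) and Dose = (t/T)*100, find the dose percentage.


T_allowed = 8 / 2^((83.5 - 90)/5) = 19.6983 hr
Dose = 6.3 / 19.6983 * 100 = 31.982 %


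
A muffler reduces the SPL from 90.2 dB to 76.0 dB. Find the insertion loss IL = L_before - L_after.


Insertion loss = SPL without muffler - SPL with muffler
IL = 90.2 - 76.0 = 14.2 dB


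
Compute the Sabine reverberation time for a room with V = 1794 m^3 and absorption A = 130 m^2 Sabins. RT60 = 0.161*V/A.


RT60 = 0.161 * 1794 / 130 = 2.2218 s


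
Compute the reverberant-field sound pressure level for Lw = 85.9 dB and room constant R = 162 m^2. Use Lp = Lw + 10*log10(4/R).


4/R = 4/162 = 0.0246914
Lp = 85.9 + 10*log10(0.0246914) = 69.825 dB


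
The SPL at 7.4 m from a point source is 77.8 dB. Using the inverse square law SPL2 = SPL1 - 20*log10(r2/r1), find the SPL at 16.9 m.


r2/r1 = 16.9/7.4 = 2.28378
Correction = 20*log10(2.28378) = 7.17309 dB
SPL2 = 77.8 - 7.17309 = 70.627 dB


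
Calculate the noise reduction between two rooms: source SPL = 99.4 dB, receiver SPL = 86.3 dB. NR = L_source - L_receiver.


NR = L_source - L_receiver (difference between source and receiving room levels)
NR = 99.4 - 86.3 = 13.1 dB


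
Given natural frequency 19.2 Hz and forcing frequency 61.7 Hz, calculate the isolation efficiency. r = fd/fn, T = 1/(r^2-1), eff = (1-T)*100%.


r = 61.7 / 19.2 = 3.21354
r^2 - 1 = 3.21354^2 - 1 = 9.32684
T = 1/9.32684 = 0.107217
Efficiency = (1 - 0.107217)*100 = 89.278 %


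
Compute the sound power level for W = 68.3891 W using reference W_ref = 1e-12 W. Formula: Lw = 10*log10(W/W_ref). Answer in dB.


W / W_ref = 68.3891 / 1e-12 = 6.83891e+13
Lw = 10 * log10(6.83891e+13) = 138.35 dB


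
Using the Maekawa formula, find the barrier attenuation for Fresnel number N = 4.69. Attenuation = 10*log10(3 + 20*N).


3 + 20*N = 3 + 20*4.69 = 96.8
Att = 10*log10(96.8) = 19.859 dB


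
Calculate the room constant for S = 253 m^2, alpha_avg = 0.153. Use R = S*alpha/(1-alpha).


R = 253 * 0.153 / (1 - 0.153) = 45.701 m^2


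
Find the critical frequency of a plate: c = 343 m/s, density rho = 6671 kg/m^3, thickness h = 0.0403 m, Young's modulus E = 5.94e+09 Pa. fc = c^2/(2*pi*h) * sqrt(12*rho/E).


12*rho/E = 12*6671/5.94e+09 = 1.34768e-05
sqrt(12*rho/E) = sqrt(1.34768e-05) = 0.00367108
c^2/(2*pi*h) = 343^2/(2*pi*0.0403) = 464626
fc = 464626 * 0.00367108 = 1705.7 Hz


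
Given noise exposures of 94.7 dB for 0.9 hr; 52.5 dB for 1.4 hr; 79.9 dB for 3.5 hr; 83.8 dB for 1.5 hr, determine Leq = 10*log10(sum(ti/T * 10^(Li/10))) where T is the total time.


T_total = 0.9 + 1.4 + 3.5 + 1.5 = 7.3 hr
(0.9/7.3) * 10^(94.7/10) = 3.63848e+08
(1.4/7.3) * 10^(52.5/10) = 34104
(3.5/7.3) * 10^(79.9/10) = 4.68538e+07
(1.5/7.3) * 10^(83.8/10) = 4.92911e+07
Sum = 3.63848e+08 + 34104 + 4.68538e+07 + 4.92911e+07 = 4.60027e+08
Leq = 10*log10(4.60027e+08) = 86.628 dB


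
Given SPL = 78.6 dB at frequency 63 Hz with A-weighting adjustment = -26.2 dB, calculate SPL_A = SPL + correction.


A-weighting table: 63 Hz -> -26.2 dB correction
SPL_A = SPL + correction = 78.6 + (-26.2) = 52.4 dBA


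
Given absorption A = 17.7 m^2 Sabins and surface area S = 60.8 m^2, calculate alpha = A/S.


Absorption coefficient = absorbed power / incident power
alpha = A / S = 17.7 / 60.8 = 0.29112


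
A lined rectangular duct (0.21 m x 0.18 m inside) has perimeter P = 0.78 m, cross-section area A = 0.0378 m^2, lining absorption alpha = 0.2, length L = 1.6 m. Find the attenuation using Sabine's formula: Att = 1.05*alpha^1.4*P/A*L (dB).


alpha^1.4 = 0.2^1.4 = 0.105061
Attenuation rate = 1.05 * alpha^1.4 * P / A
= 1.05 * 0.105061 * 0.78 / 0.0378 = 2.27632 dB/m
Total Att = 2.27632 * 1.6 = 3.6421 dB


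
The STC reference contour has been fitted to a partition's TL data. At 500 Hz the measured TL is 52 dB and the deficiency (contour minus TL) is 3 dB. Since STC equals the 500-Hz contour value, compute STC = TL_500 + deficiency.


By ASTM E413, STC = value of the fitted reference contour at 500 Hz.
Contour value at 500 Hz = TL_500 + deficiency = 52 + 3 = 55
STC = 55


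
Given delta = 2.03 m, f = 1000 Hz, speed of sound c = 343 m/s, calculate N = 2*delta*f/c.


N = 2*delta*f/c = 2*delta/lambda, where lambda = c/f
lambda = 343 / 1000 = 0.343 m
N = 2 * 2.03 / 0.343 = 11.837


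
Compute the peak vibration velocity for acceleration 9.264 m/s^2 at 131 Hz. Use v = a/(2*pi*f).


omega = 2*pi*f = 2*pi*131 = 823.097 rad/s
v = a / omega = 9.264 / 823.097 = 0.011255 m/s


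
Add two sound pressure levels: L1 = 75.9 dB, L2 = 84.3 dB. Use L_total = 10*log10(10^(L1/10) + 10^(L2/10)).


10^(75.9/10) = 3.89045e+07
10^(84.3/10) = 2.69153e+08
Sum = 3.89045e+07 + 2.69153e+08 = 3.08058e+08
L_total = 10*log10(3.08058e+08) = 84.886 dB


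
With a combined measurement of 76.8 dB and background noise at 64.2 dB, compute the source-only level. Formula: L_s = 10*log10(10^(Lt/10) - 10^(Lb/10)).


10^(76.8/10) = 4.7863e+07
10^(64.2/10) = 2.63027e+06
Difference = 4.7863e+07 - 2.63027e+06 = 4.52327e+07
L_source = 10*log10(4.52327e+07) = 76.555 dB


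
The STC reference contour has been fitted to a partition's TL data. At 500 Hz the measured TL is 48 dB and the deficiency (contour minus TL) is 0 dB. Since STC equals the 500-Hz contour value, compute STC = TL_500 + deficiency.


By ASTM E413, STC = value of the fitted reference contour at 500 Hz.
Contour value at 500 Hz = TL_500 + deficiency = 48 + 0 = 48
STC = 48


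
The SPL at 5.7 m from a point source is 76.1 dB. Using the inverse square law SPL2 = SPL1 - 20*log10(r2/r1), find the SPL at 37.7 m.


r2/r1 = 37.7/5.7 = 6.61404
Correction = 20*log10(6.61404) = 16.4093 dB
SPL2 = 76.1 - 16.4093 = 59.691 dB


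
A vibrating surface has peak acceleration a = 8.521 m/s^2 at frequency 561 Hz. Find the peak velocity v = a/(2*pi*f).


omega = 2*pi*f = 2*pi*561 = 3524.87 rad/s
v = a / omega = 8.521 / 3524.87 = 0.0024174 m/s


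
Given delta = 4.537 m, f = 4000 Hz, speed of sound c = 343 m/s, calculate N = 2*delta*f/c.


N = 2*delta*f/c = 2*delta/lambda, where lambda = c/f
lambda = 343 / 4000 = 0.08575 m
N = 2 * 4.537 / 0.08575 = 105.82


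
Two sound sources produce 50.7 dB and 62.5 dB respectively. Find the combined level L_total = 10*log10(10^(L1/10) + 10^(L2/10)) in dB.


10^(50.7/10) = 117490
10^(62.5/10) = 1.77828e+06
Sum = 117490 + 1.77828e+06 = 1.89577e+06
L_total = 10*log10(1.89577e+06) = 62.778 dB


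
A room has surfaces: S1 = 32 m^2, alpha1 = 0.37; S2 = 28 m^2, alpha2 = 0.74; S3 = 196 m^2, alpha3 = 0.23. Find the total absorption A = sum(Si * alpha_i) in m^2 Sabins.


32 * 0.37 = 11.84
28 * 0.74 = 20.72
196 * 0.23 = 45.08
A_total = 11.84 + 20.72 + 45.08 = 77.64 m^2


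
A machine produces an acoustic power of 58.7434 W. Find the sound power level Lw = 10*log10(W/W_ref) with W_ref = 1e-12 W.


W / W_ref = 58.7434 / 1e-12 = 5.87434e+13
Lw = 10 * log10(5.87434e+13) = 137.69 dB


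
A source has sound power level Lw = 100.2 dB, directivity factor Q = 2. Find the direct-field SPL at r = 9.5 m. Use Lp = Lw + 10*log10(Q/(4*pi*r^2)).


4*pi*r^2 = 4*pi*9.5^2 = 1134.11 m^2
Q / (4*pi*r^2) = 2 / 1134.11 = 0.0017635
Lp = 100.2 + 10*log10(0.0017635) = 72.664 dB


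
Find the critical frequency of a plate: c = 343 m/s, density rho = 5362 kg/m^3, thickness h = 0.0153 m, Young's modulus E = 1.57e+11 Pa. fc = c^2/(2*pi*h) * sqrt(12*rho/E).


12*rho/E = 12*5362/1.57e+11 = 4.09834e-07
sqrt(12*rho/E) = sqrt(4.09834e-07) = 0.000640183
c^2/(2*pi*h) = 343^2/(2*pi*0.0153) = 1.22382e+06
fc = 1.22382e+06 * 0.000640183 = 783.47 Hz


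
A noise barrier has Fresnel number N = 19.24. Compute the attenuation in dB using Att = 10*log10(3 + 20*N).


3 + 20*N = 3 + 20*19.24 = 387.8
Att = 10*log10(387.8) = 25.886 dB


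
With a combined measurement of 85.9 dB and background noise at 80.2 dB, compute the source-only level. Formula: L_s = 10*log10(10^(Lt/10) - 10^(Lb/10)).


10^(85.9/10) = 3.89045e+08
10^(80.2/10) = 1.04713e+08
Difference = 3.89045e+08 - 1.04713e+08 = 2.84332e+08
L_source = 10*log10(2.84332e+08) = 84.538 dB


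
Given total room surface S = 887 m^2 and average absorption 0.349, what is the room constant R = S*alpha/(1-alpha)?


R = 887 * 0.349 / (1 - 0.349) = 475.52 m^2


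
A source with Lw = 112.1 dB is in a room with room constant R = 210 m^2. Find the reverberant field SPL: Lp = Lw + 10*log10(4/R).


4/R = 4/210 = 0.0190476
Lp = 112.1 + 10*log10(0.0190476) = 94.898 dB


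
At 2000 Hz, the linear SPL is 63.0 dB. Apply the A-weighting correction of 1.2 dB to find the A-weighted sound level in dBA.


A-weighting table: 2000 Hz -> 1.2 dB correction
SPL_A = SPL + correction = 63.0 + (1.2) = 64.2 dBA


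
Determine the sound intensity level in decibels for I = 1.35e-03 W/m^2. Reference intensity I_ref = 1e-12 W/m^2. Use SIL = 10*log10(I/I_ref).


I / I_ref = 1.35e-03 / 1e-12 = 1.35e+09
SIL = 10 * log10(1.35e+09) = 91.303 dB


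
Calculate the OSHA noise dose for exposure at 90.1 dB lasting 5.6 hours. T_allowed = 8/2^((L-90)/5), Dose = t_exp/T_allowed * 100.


T_allowed = 8 / 2^((90.1 - 90)/5) = 7.88986 hr
Dose = 5.6 / 7.88986 * 100 = 70.977 %


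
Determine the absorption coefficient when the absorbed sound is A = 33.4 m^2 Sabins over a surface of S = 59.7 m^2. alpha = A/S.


Absorption coefficient = absorbed power / incident power
alpha = A / S = 33.4 / 59.7 = 0.55946


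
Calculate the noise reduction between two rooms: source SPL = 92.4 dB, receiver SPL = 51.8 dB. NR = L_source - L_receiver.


NR = L_source - L_receiver (difference between source and receiving room levels)
NR = 92.4 - 51.8 = 40.6 dB


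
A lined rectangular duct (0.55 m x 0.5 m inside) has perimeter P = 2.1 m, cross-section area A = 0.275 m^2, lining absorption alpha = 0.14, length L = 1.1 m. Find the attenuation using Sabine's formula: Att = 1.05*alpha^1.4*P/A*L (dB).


alpha^1.4 = 0.14^1.4 = 0.0637645
Attenuation rate = 1.05 * alpha^1.4 * P / A
= 1.05 * 0.0637645 * 2.1 / 0.275 = 0.511275 dB/m
Total Att = 0.511275 * 1.1 = 0.5624 dB


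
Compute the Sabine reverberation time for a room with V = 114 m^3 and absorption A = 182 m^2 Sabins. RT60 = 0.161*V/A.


RT60 = 0.161 * 114 / 182 = 0.10085 s


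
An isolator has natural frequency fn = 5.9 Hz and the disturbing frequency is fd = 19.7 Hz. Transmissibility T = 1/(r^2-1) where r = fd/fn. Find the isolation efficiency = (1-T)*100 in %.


r = 19.7 / 5.9 = 3.33898
r^2 - 1 = 3.33898^2 - 1 = 10.1488
T = 1/10.1488 = 0.0985338
Efficiency = (1 - 0.0985338)*100 = 90.147 %


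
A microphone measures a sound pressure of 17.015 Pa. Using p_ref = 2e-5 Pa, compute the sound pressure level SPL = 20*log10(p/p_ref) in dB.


p / p_ref = 17.015 / 2e-5 = 850750
SPL = 20 * log10(850750) = 118.6 dB


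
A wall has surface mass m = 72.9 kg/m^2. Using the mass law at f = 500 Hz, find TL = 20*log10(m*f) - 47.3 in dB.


m * f = 72.9 * 500 = 36450
20*log10(36450) = 91.234 dB
TL = 91.234 - 47.3 = 43.934 dB


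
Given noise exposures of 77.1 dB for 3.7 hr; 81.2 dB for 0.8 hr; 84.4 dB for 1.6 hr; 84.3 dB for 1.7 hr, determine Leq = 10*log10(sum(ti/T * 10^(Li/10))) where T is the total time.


T_total = 3.7 + 0.8 + 1.6 + 1.7 = 7.8 hr
(3.7/7.8) * 10^(77.1/10) = 2.4328e+07
(0.8/7.8) * 10^(81.2/10) = 1.35206e+07
(1.6/7.8) * 10^(84.4/10) = 5.6497e+07
(1.7/7.8) * 10^(84.3/10) = 5.86617e+07
Sum = 2.4328e+07 + 1.35206e+07 + 5.6497e+07 + 5.86617e+07 = 1.53007e+08
Leq = 10*log10(1.53007e+08) = 81.847 dB


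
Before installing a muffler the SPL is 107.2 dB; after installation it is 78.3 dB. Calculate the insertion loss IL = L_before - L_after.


Insertion loss = SPL without muffler - SPL with muffler
IL = 107.2 - 78.3 = 28.9 dB


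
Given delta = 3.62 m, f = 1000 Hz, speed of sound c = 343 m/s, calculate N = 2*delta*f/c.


N = 2*delta*f/c = 2*delta/lambda, where lambda = c/f
lambda = 343 / 1000 = 0.343 m
N = 2 * 3.62 / 0.343 = 21.108


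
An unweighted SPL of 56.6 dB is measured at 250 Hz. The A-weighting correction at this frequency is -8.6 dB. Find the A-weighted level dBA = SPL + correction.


A-weighting table: 250 Hz -> -8.6 dB correction
SPL_A = SPL + correction = 56.6 + (-8.6) = 48 dBA


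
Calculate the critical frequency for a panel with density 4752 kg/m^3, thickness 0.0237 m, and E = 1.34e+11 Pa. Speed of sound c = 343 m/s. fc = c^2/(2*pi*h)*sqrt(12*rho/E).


12*rho/E = 12*4752/1.34e+11 = 4.25552e-07
sqrt(12*rho/E) = sqrt(4.25552e-07) = 0.000652343
c^2/(2*pi*h) = 343^2/(2*pi*0.0237) = 790060
fc = 790060 * 0.000652343 = 515.39 Hz


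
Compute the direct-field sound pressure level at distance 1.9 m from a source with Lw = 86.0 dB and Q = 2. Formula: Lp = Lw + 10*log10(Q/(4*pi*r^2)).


4*pi*r^2 = 4*pi*1.9^2 = 45.3646 m^2
Q / (4*pi*r^2) = 2 / 45.3646 = 0.0440872
Lp = 86.0 + 10*log10(0.0440872) = 72.443 dB


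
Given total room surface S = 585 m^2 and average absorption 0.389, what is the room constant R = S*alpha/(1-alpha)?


R = 585 * 0.389 / (1 - 0.389) = 372.45 m^2


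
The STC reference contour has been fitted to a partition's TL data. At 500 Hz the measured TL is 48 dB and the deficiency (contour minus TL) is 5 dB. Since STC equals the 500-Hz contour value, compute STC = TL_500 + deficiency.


By ASTM E413, STC = value of the fitted reference contour at 500 Hz.
Contour value at 500 Hz = TL_500 + deficiency = 48 + 5 = 53
STC = 53


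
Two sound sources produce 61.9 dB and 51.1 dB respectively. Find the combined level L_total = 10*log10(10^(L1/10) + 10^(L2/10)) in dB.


10^(61.9/10) = 1.54882e+06
10^(51.1/10) = 128825
Sum = 1.54882e+06 + 128825 = 1.67764e+06
L_total = 10*log10(1.67764e+06) = 62.247 dB


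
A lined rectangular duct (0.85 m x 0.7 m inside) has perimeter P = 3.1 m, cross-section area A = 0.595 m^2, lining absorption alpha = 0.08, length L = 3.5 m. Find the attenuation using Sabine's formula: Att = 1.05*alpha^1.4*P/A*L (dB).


alpha^1.4 = 0.08^1.4 = 0.029129
Attenuation rate = 1.05 * alpha^1.4 * P / A
= 1.05 * 0.029129 * 3.1 / 0.595 = 0.159353 dB/m
Total Att = 0.159353 * 3.5 = 0.55774 dB


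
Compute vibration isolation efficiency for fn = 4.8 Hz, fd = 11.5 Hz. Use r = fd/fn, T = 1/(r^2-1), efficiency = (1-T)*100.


r = 11.5 / 4.8 = 2.39583
r^2 - 1 = 2.39583^2 - 1 = 4.74
T = 1/4.74 = 0.21097
Efficiency = (1 - 0.21097)*100 = 78.903 %


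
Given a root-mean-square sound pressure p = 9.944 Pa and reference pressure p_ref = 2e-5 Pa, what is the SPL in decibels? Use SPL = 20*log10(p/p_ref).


p / p_ref = 9.944 / 2e-5 = 497200
SPL = 20 * log10(497200) = 113.93 dB


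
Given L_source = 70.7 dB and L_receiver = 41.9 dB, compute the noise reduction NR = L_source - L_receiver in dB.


NR = L_source - L_receiver (difference between source and receiving room levels)
NR = 70.7 - 41.9 = 28.8 dB


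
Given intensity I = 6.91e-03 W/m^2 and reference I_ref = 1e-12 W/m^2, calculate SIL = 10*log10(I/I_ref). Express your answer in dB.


I / I_ref = 6.91e-03 / 1e-12 = 6.91e+09
SIL = 10 * log10(6.91e+09) = 98.395 dB


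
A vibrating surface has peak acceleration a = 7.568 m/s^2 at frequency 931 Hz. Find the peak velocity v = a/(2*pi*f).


omega = 2*pi*f = 2*pi*931 = 5849.65 rad/s
v = a / omega = 7.568 / 5849.65 = 0.0012938 m/s


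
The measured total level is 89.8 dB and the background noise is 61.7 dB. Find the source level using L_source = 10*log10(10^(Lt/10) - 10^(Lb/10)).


10^(89.8/10) = 9.54993e+08
10^(61.7/10) = 1.47911e+06
Difference = 9.54993e+08 - 1.47911e+06 = 9.53514e+08
L_source = 10*log10(9.53514e+08) = 89.793 dB


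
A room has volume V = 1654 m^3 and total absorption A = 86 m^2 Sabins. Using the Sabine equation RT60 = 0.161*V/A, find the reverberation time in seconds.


RT60 = 0.161 * 1654 / 86 = 3.0964 s


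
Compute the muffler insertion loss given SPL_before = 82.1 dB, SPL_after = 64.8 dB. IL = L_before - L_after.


Insertion loss = SPL without muffler - SPL with muffler
IL = 82.1 - 64.8 = 17.3 dB


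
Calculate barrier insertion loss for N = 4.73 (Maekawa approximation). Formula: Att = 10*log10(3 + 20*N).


3 + 20*N = 3 + 20*4.73 = 97.6
Att = 10*log10(97.6) = 19.894 dB


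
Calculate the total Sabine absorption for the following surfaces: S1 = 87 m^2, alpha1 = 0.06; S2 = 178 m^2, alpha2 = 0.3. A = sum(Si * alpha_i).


87 * 0.06 = 5.22
178 * 0.3 = 53.4
A_total = 5.22 + 53.4 = 58.62 m^2


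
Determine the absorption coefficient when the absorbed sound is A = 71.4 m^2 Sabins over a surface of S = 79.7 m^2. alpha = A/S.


Absorption coefficient = absorbed power / incident power
alpha = A / S = 71.4 / 79.7 = 0.89586


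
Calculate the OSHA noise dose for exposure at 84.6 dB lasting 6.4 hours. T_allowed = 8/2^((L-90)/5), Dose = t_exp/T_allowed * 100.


T_allowed = 8 / 2^((84.6 - 90)/5) = 16.9123 hr
Dose = 6.4 / 16.9123 * 100 = 37.842 %


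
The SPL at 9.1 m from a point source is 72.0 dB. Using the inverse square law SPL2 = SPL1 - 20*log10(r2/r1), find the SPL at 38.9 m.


r2/r1 = 38.9/9.1 = 4.27473
Correction = 20*log10(4.27473) = 12.6182 dB
SPL2 = 72.0 - 12.6182 = 59.382 dB


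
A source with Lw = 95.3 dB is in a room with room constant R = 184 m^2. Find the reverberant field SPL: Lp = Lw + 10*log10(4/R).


4/R = 4/184 = 0.0217391
Lp = 95.3 + 10*log10(0.0217391) = 78.672 dB


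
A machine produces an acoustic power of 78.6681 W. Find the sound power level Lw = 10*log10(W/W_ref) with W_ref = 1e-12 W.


W / W_ref = 78.6681 / 1e-12 = 7.86681e+13
Lw = 10 * log10(7.86681e+13) = 138.96 dB


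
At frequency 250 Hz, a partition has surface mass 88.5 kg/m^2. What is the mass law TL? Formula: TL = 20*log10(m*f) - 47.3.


m * f = 88.5 * 250 = 22125
20*log10(22125) = 86.8977 dB
TL = 86.8977 - 47.3 = 39.598 dB


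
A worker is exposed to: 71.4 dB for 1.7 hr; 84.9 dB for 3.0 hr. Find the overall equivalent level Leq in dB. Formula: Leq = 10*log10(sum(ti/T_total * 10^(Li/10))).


T_total = 1.7 + 3.0 = 4.7 hr
(1.7/4.7) * 10^(71.4/10) = 4.99288e+06
(3.0/4.7) * 10^(84.9/10) = 1.97253e+08
Sum = 4.99288e+06 + 1.97253e+08 = 2.02246e+08
Leq = 10*log10(2.02246e+08) = 83.059 dB


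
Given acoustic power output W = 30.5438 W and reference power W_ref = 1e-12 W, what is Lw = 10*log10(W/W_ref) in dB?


W / W_ref = 30.5438 / 1e-12 = 3.05438e+13
Lw = 10 * log10(3.05438e+13) = 134.85 dB


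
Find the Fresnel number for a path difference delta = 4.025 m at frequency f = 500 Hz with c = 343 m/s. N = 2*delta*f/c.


N = 2*delta*f/c = 2*delta/lambda, where lambda = c/f
lambda = 343 / 500 = 0.686 m
N = 2 * 4.025 / 0.686 = 11.735


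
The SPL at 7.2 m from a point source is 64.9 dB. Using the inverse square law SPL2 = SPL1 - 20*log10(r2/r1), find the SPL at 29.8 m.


r2/r1 = 29.8/7.2 = 4.13889
Correction = 20*log10(4.13889) = 12.3377 dB
SPL2 = 64.9 - 12.3377 = 52.562 dB


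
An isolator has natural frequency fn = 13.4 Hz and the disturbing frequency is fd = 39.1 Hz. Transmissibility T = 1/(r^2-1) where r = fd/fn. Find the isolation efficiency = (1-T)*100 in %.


r = 39.1 / 13.4 = 2.91791
r^2 - 1 = 2.91791^2 - 1 = 7.5142
T = 1/7.5142 = 0.133081
Efficiency = (1 - 0.133081)*100 = 86.692 %


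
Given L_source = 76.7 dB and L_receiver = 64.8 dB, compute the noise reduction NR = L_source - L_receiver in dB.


NR = L_source - L_receiver (difference between source and receiving room levels)
NR = 76.7 - 64.8 = 11.9 dB


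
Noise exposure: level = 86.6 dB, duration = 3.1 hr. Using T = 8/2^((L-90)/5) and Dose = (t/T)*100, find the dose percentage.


T_allowed = 8 / 2^((86.6 - 90)/5) = 12.8171 hr
Dose = 3.1 / 12.8171 * 100 = 24.186 %


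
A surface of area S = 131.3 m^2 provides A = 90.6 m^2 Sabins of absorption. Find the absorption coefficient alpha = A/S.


Absorption coefficient = absorbed power / incident power
alpha = A / S = 90.6 / 131.3 = 0.69002


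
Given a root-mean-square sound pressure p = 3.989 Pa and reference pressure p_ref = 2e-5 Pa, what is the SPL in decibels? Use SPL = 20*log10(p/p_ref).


p / p_ref = 3.989 / 2e-5 = 199450
SPL = 20 * log10(199450) = 106 dB


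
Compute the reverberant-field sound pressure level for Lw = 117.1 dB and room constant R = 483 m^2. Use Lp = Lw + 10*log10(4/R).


4/R = 4/483 = 0.00828157
Lp = 117.1 + 10*log10(0.00828157) = 96.281 dB


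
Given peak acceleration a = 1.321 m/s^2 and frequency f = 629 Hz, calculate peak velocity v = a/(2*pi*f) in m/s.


omega = 2*pi*f = 2*pi*629 = 3952.12 rad/s
v = a / omega = 1.321 / 3952.12 = 0.00033425 m/s


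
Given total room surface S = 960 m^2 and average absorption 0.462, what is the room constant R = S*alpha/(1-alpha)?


R = 960 * 0.462 / (1 - 0.462) = 824.39 m^2


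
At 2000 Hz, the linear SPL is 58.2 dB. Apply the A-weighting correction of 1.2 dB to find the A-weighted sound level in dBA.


A-weighting table: 2000 Hz -> 1.2 dB correction
SPL_A = SPL + correction = 58.2 + (1.2) = 59.4 dBA


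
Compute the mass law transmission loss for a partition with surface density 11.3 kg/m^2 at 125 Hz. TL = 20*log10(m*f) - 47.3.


m * f = 11.3 * 125 = 1412.5
20*log10(1412.5) = 62.9998 dB
TL = 62.9998 - 47.3 = 15.7 dB


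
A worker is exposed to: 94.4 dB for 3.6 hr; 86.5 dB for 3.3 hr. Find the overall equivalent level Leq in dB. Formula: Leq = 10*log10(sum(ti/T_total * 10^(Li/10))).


T_total = 3.6 + 3.3 = 6.9 hr
(3.6/6.9) * 10^(94.4/10) = 1.43699e+09
(3.3/6.9) * 10^(86.5/10) = 2.13631e+08
Sum = 1.43699e+09 + 2.13631e+08 = 1.65062e+09
Leq = 10*log10(1.65062e+09) = 92.176 dB


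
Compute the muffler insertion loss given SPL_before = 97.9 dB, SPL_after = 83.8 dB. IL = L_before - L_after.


Insertion loss = SPL without muffler - SPL with muffler
IL = 97.9 - 83.8 = 14.1 dB


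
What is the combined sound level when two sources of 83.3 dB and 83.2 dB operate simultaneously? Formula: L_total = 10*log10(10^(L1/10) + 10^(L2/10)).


10^(83.3/10) = 2.13796e+08
10^(83.2/10) = 2.0893e+08
Sum = 2.13796e+08 + 2.0893e+08 = 4.22726e+08
L_total = 10*log10(4.22726e+08) = 86.261 dB


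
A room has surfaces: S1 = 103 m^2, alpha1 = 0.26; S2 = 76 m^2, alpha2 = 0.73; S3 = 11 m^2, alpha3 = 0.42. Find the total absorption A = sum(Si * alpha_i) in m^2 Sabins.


103 * 0.26 = 26.78
76 * 0.73 = 55.48
11 * 0.42 = 4.62
A_total = 26.78 + 55.48 + 4.62 = 86.88 m^2


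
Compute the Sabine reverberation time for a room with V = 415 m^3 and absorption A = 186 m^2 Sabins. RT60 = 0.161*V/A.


RT60 = 0.161 * 415 / 186 = 0.35922 s


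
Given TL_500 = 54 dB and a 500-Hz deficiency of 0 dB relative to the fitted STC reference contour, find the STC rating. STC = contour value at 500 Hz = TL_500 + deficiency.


By ASTM E413, STC = value of the fitted reference contour at 500 Hz.
Contour value at 500 Hz = TL_500 + deficiency = 54 + 0 = 54
STC = 54


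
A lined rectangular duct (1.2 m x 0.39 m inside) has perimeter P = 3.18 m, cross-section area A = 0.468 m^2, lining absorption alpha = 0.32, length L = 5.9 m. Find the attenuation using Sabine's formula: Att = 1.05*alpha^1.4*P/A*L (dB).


alpha^1.4 = 0.32^1.4 = 0.202866
Attenuation rate = 1.05 * alpha^1.4 * P / A
= 1.05 * 0.202866 * 3.18 / 0.468 = 1.44737 dB/m
Total Att = 1.44737 * 5.9 = 8.5395 dB


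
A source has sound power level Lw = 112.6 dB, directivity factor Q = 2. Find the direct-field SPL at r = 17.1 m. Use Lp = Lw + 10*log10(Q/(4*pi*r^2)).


4*pi*r^2 = 4*pi*17.1^2 = 3674.53 m^2
Q / (4*pi*r^2) = 2 / 3674.53 = 0.000544287
Lp = 112.6 + 10*log10(0.000544287) = 79.958 dB


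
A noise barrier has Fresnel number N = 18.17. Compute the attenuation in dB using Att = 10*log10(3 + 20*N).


3 + 20*N = 3 + 20*18.17 = 366.4
Att = 10*log10(366.4) = 25.64 dB


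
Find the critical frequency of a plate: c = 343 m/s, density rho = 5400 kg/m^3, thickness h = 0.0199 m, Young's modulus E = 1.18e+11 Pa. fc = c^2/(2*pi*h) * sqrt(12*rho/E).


12*rho/E = 12*5400/1.18e+11 = 5.49153e-07
sqrt(12*rho/E) = sqrt(5.49153e-07) = 0.000741049
c^2/(2*pi*h) = 343^2/(2*pi*0.0199) = 940926
fc = 940926 * 0.000741049 = 697.27 Hz


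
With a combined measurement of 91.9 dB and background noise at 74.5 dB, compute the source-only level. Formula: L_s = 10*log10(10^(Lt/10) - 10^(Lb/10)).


10^(91.9/10) = 1.54882e+09
10^(74.5/10) = 2.81838e+07
Difference = 1.54882e+09 - 2.81838e+07 = 1.52064e+09
L_source = 10*log10(1.52064e+09) = 91.82 dB


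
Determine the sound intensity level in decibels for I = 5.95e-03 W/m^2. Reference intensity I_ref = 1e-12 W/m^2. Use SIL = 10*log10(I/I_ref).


I / I_ref = 5.95e-03 / 1e-12 = 5.95e+09
SIL = 10 * log10(5.95e+09) = 97.745 dB


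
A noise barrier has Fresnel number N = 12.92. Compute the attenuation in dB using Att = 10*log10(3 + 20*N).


3 + 20*N = 3 + 20*12.92 = 261.4
Att = 10*log10(261.4) = 24.173 dB


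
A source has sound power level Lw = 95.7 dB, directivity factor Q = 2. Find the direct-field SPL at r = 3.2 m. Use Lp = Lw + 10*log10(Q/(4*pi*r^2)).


4*pi*r^2 = 4*pi*3.2^2 = 128.68 m^2
Q / (4*pi*r^2) = 2 / 128.68 = 0.0155424
Lp = 95.7 + 10*log10(0.0155424) = 77.615 dB


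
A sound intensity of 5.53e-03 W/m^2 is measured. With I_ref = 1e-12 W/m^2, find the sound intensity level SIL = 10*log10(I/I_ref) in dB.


I / I_ref = 5.53e-03 / 1e-12 = 5.53e+09
SIL = 10 * log10(5.53e+09) = 97.427 dB


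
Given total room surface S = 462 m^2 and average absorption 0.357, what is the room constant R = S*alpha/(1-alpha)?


R = 462 * 0.357 / (1 - 0.357) = 256.51 m^2


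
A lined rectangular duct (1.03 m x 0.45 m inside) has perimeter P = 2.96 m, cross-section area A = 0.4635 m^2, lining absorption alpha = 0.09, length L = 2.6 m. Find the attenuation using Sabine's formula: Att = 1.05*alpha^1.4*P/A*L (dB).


alpha^1.4 = 0.09^1.4 = 0.034351
Attenuation rate = 1.05 * alpha^1.4 * P / A
= 1.05 * 0.034351 * 2.96 / 0.4635 = 0.230341 dB/m
Total Att = 0.230341 * 2.6 = 0.59889 dB


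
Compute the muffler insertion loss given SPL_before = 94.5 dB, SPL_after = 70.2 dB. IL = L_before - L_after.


Insertion loss = SPL without muffler - SPL with muffler
IL = 94.5 - 70.2 = 24.3 dB


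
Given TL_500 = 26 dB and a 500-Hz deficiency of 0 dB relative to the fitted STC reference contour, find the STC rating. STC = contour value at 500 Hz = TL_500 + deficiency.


By ASTM E413, STC = value of the fitted reference contour at 500 Hz.
Contour value at 500 Hz = TL_500 + deficiency = 26 + 0 = 26
STC = 26


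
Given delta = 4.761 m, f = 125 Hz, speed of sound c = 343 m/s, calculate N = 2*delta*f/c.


N = 2*delta*f/c = 2*delta/lambda, where lambda = c/f
lambda = 343 / 125 = 2.744 m
N = 2 * 4.761 / 2.744 = 3.4701
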